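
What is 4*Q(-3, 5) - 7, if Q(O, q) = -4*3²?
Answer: -151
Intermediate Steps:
Q(O, q) = -36 (Q(O, q) = -4*9 = -36)
4*Q(-3, 5) - 7 = 4*(-36) - 7 = -144 - 7 = -151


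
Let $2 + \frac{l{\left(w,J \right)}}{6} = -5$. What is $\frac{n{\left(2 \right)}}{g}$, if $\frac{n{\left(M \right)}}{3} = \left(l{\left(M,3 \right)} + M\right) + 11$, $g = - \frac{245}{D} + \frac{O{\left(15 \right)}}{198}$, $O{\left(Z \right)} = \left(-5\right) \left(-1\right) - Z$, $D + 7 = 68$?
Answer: $\frac{525393}{24560} \approx 21.392$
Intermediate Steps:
$D = 61$ ($D = -7 + 68 = 61$)
$O{\left(Z \right)} = 5 - Z$
$g = - \frac{24560}{6039}$ ($g = - \frac{245}{61} + \frac{5 - 15}{198} = \left(-245\right) \frac{1}{61} + \left(5 - 15\right) \frac{1}{198} = - \frac{245}{61} - \frac{5}{99} = - \frac{24560}{6039} \approx -4.0669$)
$l{\left(w,J \right)} = -42$ ($l{\left(w,J \right)} = -12 + 6 \left(-5\right) = -12 - 30 = -42$)
$n{\left(M \right)} = -93 + 3 M$ ($n{\left(M \right)} = 3 \left(\left(-42 + M\right) + 11\right) = 3 \left(-31 + M\right) = -93 + 3 M$)
$\frac{n{\left(2 \right)}}{g} = \frac{-93 + 3 \cdot 2}{- \frac{24560}{6039}} = \left(-93 + 6\right) \left(- \frac{6039}{24560}\right) = \left(-87\right) \left(- \frac{6039}{24560}\right) = \frac{525393}{24560}$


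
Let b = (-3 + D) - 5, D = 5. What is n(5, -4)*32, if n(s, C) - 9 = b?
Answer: 192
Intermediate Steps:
b = -3 (b = (-3 + 5) - 5 = 2 - 5 = -3)
n(s, C) = 6 (n(s, C) = 9 - 3 = 6)
n(5, -4)*32 = 6*32 = 192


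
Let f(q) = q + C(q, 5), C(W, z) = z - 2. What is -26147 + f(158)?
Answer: -25986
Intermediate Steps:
C(W, z) = -2 + z
f(q) = 3 + q (f(q) = q + (-2 + 5) = q + 3 = 3 + q)
-26147 + f(158) = -26147 + (3 + 158) = -26147 + 161 = -25986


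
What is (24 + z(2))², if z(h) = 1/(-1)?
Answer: 529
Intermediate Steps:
z(h) = -1
(24 + z(2))² = (24 - 1)² = 23² = 529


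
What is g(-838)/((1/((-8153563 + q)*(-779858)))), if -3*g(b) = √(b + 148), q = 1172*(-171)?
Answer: -6514914235550*I*√690/3 ≈ -5.7044e+13*I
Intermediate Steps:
q = -200412
g(b) = -√(148 + b)/3 (g(b) = -√(b + 148)/3 = -√(148 + b)/3)
g(-838)/((1/((-8153563 + q)*(-779858)))) = (-√(148 - 838)/3)/((1/(-8153563 - 200412*(-779858)))) = (-I*√690/3)/((-1/779858/(-8353975))) = (-I*√690/3)/((-1/8353975*(-1/779858))) = (-I*√690/3)/(1/6514914235550) = -I*√690/3*6514914235550 = -6514914235550*I*√690/3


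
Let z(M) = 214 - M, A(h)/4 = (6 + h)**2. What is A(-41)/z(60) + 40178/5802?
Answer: 1236329/31911 ≈ 38.743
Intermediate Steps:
A(h) = 4*(6 + h)**2
A(-41)/z(60) + 40178/5802 = (4*(6 - 41)**2)/(214 - 1*60) + 40178/5802 = (4*(-35)**2)/(214 - 60) + 40178*(1/5802) = (4*1225)/154 + 20089/2901 = 4900*(1/154) + 20089/2901 = 350/11 + 20089/2901 = 1236329/31911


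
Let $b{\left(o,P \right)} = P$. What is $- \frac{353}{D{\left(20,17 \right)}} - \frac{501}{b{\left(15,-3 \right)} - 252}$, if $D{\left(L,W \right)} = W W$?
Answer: $\frac{1074}{1445} \approx 0.74325$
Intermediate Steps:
$D{\left(L,W \right)} = W^{2}$
$- \frac{353}{D{\left(20,17 \right)}} - \frac{501}{b{\left(15,-3 \right)} - 252} = - \frac{353}{17^{2}} - \frac{501}{-3 - 252} = - \frac{353}{289} - \frac{501}{-3 - 252} = \left(-353\right) \frac{1}{289} - \frac{501}{-255} = - \frac{353}{289} - - \frac{167}{85} = - \frac{353}{289} + \frac{167}{85} = \frac{1074}{1445}$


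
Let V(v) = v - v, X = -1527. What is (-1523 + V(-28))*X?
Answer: 2325621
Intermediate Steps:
V(v) = 0
(-1523 + V(-28))*X = (-1523 + 0)*(-1527) = -1523*(-1527) = 2325621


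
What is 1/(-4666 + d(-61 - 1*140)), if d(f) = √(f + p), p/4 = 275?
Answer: -4666/21770657 - √899/21770657 ≈ -0.00021570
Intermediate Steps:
p = 1100 (p = 4*275 = 1100)
d(f) = √(1100 + f) (d(f) = √(f + 1100) = √(1100 + f))
1/(-4666 + d(-61 - 1*140)) = 1/(-4666 + √(1100 + (-61 - 1*140))) = 1/(-4666 + √(1100 + (-61 - 140))) = 1/(-4666 + √(1100 - 201)) = 1/(-4666 + √899)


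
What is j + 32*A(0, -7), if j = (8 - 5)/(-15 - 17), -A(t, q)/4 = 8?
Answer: -32771/32 ≈ -1024.1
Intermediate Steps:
A(t, q) = -32 (A(t, q) = -4*8 = -32)
j = -3/32 (j = 3/(-32) = 3*(-1/32) = -3/32 ≈ -0.093750)
j + 32*A(0, -7) = -3/32 + 32*(-32) = -3/32 - 1024 = -32771/32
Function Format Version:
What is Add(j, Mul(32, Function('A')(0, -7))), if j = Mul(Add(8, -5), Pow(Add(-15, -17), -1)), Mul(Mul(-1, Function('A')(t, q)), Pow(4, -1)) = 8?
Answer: Rational(-32771, 32) ≈ -1024.1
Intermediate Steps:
Function('A')(t, q) = -32 (Function('A')(t, q) = Mul(-4, 8) = -32)
j = Rational(-3, 32) (j = Mul(3, Pow(-32, -1)) = Mul(3, Rational(-1, 32)) = Rational(-3, 32) ≈ -0.093750)
Add(j, Mul(32, Function('A')(0, -7))) = Add(Rational(-3, 32), Mul(32, -32)) = Add(Rational(-3, 32), -1024) = Rational(-32771, 32)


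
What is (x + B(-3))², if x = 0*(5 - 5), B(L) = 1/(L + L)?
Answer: 1/36 ≈ 0.027778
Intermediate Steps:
B(L) = 1/(2*L)
x = 0 (x = 0*0 = 0)
(x + B(-3))² = (0 + (½)/(-3))² = (0 + (½)*(-⅓))² = (0 - ⅙)² = (-⅙)² = 1/36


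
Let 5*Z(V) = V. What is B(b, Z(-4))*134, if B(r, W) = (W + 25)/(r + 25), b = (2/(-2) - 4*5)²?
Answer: 8107/1165 ≈ 6.9588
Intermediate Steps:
Z(V) = V/5
b = 441 (b = (2*(-½) - 20)² = (-1 - 20)² = (-21)² = 441)
B(r, W) = (25 + W)/(25 + r)
B(b, Z(-4))*134 = ((25 + (⅕)*(-4))/(25 + 441))*134 = ((25 - ⅘)/466)*134 = ((1/466)*(121/5))*134 = (121/2330)*134 = 8107/1165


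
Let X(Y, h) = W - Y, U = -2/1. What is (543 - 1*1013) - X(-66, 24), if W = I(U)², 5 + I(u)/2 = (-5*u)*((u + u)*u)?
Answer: -23036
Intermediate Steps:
U = -2 (U = -2*1 = -2)
I(u) = -10 - 20*u³ (I(u) = -10 + 2*((-5*u)*((u + u)*u)) = -10 + 2*((-5*u)*((2*u)*u)) = -10 + 2*((-5*u)*(2*u²)) = -10 + 2*(-10*u³) = -10 - 20*u³)
W = 22500 (W = (-10 - 20*(-2)³)² = (-10 - 20*(-8))² = (-10 + 160)² = 150² = 22500)
X(Y, h) = 22500 - Y
(543 - 1*1013) - X(-66, 24) = (543 - 1*1013) - (22500 - 1*(-66)) = (543 - 1013) - (22500 + 66) = -470 - 1*22566 = -470 - 22566 = -23036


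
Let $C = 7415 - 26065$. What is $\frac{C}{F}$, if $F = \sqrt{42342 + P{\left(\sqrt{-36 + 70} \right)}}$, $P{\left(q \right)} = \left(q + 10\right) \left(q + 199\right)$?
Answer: $- \frac{18650}{\sqrt{44366 + 209 \sqrt{34}}} \approx -87.351$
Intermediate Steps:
$C = -18650$ ($C = 7415 - 26065 = -18650$)
$P{\left(q \right)} = \left(10 + q\right) \left(199 + q\right)$
$F = \sqrt{44366 + 209 \sqrt{34}}$ ($F = \sqrt{42342 + \left(1990 + \left(\sqrt{-36 + 70}\right)^{2} + 209 \sqrt{-36 + 70}\right)} = \sqrt{42342 + \left(1990 + \left(\sqrt{34}\right)^{2} + 209 \sqrt{34}\right)} = \sqrt{42342 + \left(1990 + 34 + 209 \sqrt{34}\right)} = \sqrt{42342 + \left(2024 + 209 \sqrt{34}\right)} = \sqrt{44366 + 209 \sqrt{34}} \approx 213.51$)
$\frac{C}{F} = - \frac{18650}{\sqrt{44366 + 209 \sqrt{34}}}$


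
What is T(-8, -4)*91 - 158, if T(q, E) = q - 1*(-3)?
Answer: -613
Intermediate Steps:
T(q, E) = 3 + q (T(q, E) = q + 3 = 3 + q)
T(-8, -4)*91 - 158 = (3 - 8)*91 - 158 = -5*91 - 158 = -455 - 158 = -613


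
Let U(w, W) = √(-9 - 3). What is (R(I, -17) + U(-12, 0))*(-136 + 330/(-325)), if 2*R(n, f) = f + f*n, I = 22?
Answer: 1741123/65 - 17812*I*√3/65 ≈ 26787.0 - 474.64*I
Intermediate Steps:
U(w, W) = 2*I*√3 (U(w, W) = √(-12) = 2*I*√3)
R(n, f) = f/2 + f*n/2 (R(n, f) = (f + f*n)/2 = f/2 + f*n/2)
(R(I, -17) + U(-12, 0))*(-136 + 330/(-325)) = ((½)*(-17)*(1 + 22) + 2*I*√3)*(-136 + 330/(-325)) = ((½)*(-17)*23 + 2*I*√3)*(-136 + 330*(-1/325)) = (-391/2 + 2*I*√3)*(-136 - 66/65) = (-391/2 + 2*I*√3)*(-8906/65) = 1741123/65 - 17812*I*√3/65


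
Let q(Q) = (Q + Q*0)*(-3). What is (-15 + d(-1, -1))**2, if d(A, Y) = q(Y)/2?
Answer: 729/4 ≈ 182.25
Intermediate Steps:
q(Q) = -3*Q (q(Q) = (Q + 0)*(-3) = Q*(-3) = -3*Q)
d(A, Y) = -3*Y/2
(-15 + d(-1, -1))**2 = (-15 - 3/2*(-1))**2 = (-15 + 3/2)**2 = (-27/2)**2 = 729/4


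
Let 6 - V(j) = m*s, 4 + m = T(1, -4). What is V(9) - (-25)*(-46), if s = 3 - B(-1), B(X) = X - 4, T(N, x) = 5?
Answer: -1152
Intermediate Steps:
B(X) = -4 + X
s = 8 (s = 3 - (-4 - 1) = 3 - 1*(-5) = 3 + 5 = 8)
m = 1 (m = -4 + 5 = 1)
V(j) = -2 (V(j) = 6 - 8 = -2)
V(9) - (-25)*(-46) = -2 - (-25)*(-46) = -2 - 1*1150 = -2 - 1150 = -1152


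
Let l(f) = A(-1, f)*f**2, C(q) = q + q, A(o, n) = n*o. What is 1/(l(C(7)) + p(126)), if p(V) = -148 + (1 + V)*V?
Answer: 1/13110 ≈ 7.6278e-5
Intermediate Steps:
C(q) = 2*q
l(f) = -f**3 (l(f) = (f*(-1))*f**2 = (-f)*f**2 = -f**3)
p(V) = -148 + V*(1 + V)
1/(l(C(7)) + p(126)) = 1/(-(2*7)**3 + (-148 + 126 + 126**2)) = 1/(-1*14**3 + (-148 + 126 + 15876)) = 1/(-1*2744 + 15854) = 1/(-2744 + 15854) = 1/13110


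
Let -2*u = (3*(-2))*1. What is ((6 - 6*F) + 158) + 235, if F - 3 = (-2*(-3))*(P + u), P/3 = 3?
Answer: -51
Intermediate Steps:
P = 9 (P = 3*3 = 9)
u = 3 (u = -3*(-2)/2 = -(-3) = -½*(-6) = 3)
F = 75 (F = 3 + (-2*(-3))*(9 + 3) = 3 + 6*12 = 3 + 72 = 75)
((6 - 6*F) + 158) + 235 = ((6 - 6*75) + 158) + 235 = ((6 - 450) + 158) + 235 = (-444 + 158) + 235 = -286 + 235 = -51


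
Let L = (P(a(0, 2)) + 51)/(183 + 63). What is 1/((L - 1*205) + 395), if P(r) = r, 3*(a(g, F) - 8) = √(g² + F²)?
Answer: 738/140399 ≈ 0.0052564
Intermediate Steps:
a(g, F) = 8 + √(F² + g²)/3 (a(g, F) = 8 + √(g² + F²)/3 = 8 + √(F² + g²)/3)
L = 179/738 (L = ((8 + √(2² + 0²)/3) + 51)/(183 + 63) = ((8 + √(4 + 0)/3) + 51)/246 = ((8 + √4/3) + 51)*(1/246) = ((8 + (⅓)*2) + 51)*(1/246) = ((8 + ⅔) + 51)*(1/246) = (26/3 + 51)*(1/246) = (179/3)*(1/246) = 179/738 ≈ 0.24255)
1/((L - 1*205) + 395) = 1/((179/738 - 1*205) + 395) = 1/((179/738 - 205) + 395) = 1/(-151111/738 + 395) = 1/(140399/738) = 738/140399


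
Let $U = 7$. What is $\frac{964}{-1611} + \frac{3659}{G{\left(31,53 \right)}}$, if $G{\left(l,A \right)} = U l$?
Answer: $\frac{5685461}{349587} \approx 16.263$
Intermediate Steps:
$G{\left(l,A \right)} = 7 l$
$\frac{964}{-1611} + \frac{3659}{G{\left(31,53 \right)}} = \frac{964}{-1611} + \frac{3659}{7 \cdot 31} = 964 \left(- \frac{1}{1611}\right) + \frac{3659}{217} = - \frac{964}{1611} + 3659 \cdot \frac{1}{217} = - \frac{964}{1611} + \frac{3659}{217} = \frac{5685461}{349587}$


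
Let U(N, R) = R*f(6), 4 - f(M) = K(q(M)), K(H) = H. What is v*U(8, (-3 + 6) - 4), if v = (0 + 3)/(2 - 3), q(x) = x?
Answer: -6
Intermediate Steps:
f(M) = 4 - M
U(N, R) = -2*R (U(N, R) = R*(4 - 1*6) = R*(4 - 6) = R*(-2) = -2*R)
v = -3 (v = 3/(-1) = -1*3 = -3)
v*U(8, (-3 + 6) - 4) = -(-6)*((-3 + 6) - 4) = -(-6)*(3 - 4) = -(-6)*(-1) = -3*2 = -6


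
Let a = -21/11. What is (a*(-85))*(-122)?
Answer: -217770/11 ≈ -19797.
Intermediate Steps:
a = -21/11 (a = -21*1/11 = -21/11 ≈ -1.9091)
(a*(-85))*(-122) = -21/11*(-85)*(-122) = (1785/11)*(-122) = -217770/11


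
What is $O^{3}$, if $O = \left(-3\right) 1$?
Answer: $-27$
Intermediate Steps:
$O = -3$
$O^{3} = \left(-3\right)^{3} = -27$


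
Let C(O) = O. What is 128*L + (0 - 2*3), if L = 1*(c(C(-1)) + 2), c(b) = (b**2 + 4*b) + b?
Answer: -262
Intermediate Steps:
c(b) = b**2 + 5*b
L = -2 (L = 1*(-(5 - 1) + 2) = 1*(-1*4 + 2) = 1*(-4 + 2) = 1*(-2) = -2)
128*L + (0 - 2*3) = 128*(-2) + (0 - 2*3) = -256 + (0 - 6) = -256 - 6 = -262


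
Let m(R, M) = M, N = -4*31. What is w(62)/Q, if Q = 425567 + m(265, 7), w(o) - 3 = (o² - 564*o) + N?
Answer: -10415/141858 ≈ -0.073418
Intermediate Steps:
N = -124
w(o) = -121 + o² - 564*o (w(o) = 3 + ((o² - 564*o) - 124) = 3 + (-124 + o² - 564*o) = -121 + o² - 564*o)
Q = 425574 (Q = 425567 + 7 = 425574)
w(62)/Q = (-121 + 62² - 564*62)/425574 = (-121 + 3844 - 34968)*(1/425574) = -31245*1/425574 = -10415/141858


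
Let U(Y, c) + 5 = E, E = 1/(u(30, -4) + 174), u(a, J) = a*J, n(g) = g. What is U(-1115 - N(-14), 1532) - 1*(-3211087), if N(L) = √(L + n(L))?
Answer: 173398429/54 ≈ 3.2111e+6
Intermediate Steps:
u(a, J) = J*a
N(L) = √2*√L (N(L) = √(L + L) = √(2*L) = √2*√L)
E = 1/54 (E = 1/(-4*30 + 174) = 1/(-120 + 174) = 1/54 ≈ 0.018519)
U(Y, c) = -269/54 (U(Y, c) = -5 + 1/54 = -269/54)
U(-1115 - N(-14), 1532) - 1*(-3211087) = -269/54 - 1*(-3211087) = -269/54 + 3211087 = 173398429/54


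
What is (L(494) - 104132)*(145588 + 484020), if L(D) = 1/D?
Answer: -16193897728428/247 ≈ -6.5562e+10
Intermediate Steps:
(L(494) - 104132)*(145588 + 484020) = (1/494 - 104132)*(145588 + 484020) = (1/494 - 104132)*629608 = -51441207/494*629608 = -16193897728428/247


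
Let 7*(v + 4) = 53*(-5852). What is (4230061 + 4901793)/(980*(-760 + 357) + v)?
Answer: -4565927/219626 ≈ -20.790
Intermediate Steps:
v = -44312 (v = -4 + (53*(-5852))/7 = -4 + (⅐)*(-310156) = -4 - 44308 = -44312)
(4230061 + 4901793)/(980*(-760 + 357) + v) = (4230061 + 4901793)/(980*(-760 + 357) - 44312) = 9131854/(980*(-403) - 44312) = 9131854/(-394940 - 44312) = 9131854/(-439252) = 9131854*(-1/439252) = -4565927/219626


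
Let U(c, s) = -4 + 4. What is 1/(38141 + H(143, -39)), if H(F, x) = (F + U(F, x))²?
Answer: 1/58590 ≈ 1.7068e-5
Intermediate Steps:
U(c, s) = 0
H(F, x) = F² (H(F, x) = (F + 0)² = F²)
1/(38141 + H(143, -39)) = 1/(38141 + 143²) = 1/(38141 + 20449) = 1/58590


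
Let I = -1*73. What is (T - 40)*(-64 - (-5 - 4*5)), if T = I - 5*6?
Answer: 5577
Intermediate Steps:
I = -73
T = -103 (T = -73 - 5*6 = -73 - 30 = -103)
(T - 40)*(-64 - (-5 - 4*5)) = (-103 - 40)*(-64 - (-5 - 4*5)) = -143*(-64 - (-5 - 20)) = -143*(-64 - 1*(-25)) = -143*(-64 + 25) = -143*(-39) = 5577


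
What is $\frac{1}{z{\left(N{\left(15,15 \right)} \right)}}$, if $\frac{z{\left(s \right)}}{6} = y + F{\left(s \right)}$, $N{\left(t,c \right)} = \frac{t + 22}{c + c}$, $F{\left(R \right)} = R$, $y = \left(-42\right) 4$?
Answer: $- \frac{5}{5003} \approx -0.0009994$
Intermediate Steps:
$y = -168$
$N{\left(t,c \right)} = \frac{22 + t}{2 c}$
$z{\left(s \right)} = -1008 + 6 s$ ($z{\left(s \right)} = 6 \left(-168 + s\right) = -1008 + 6 s$)
$\frac{1}{z{\left(N{\left(15,15 \right)} \right)}} = \frac{1}{-1008 + 6 \frac{22 + 15}{2 \cdot 15}} = \frac{1}{-1008 + 6 \cdot \frac{1}{2} \cdot \frac{1}{15} \cdot 37} = \frac{1}{-1008 + 6 \cdot \frac{37}{30}} = \frac{1}{-1008 + \frac{37}{5}} = \frac{1}{- \frac{5003}{5}} = - \frac{5}{5003}$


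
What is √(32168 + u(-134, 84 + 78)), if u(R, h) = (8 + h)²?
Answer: 2*√15267 ≈ 247.12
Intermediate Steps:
√(32168 + u(-134, 84 + 78)) = √(32168 + (8 + (84 + 78))²) = √(32168 + (8 + 162)²) = √(32168 + 170²) = √(32168 + 28900) = √61068 = 2*√15267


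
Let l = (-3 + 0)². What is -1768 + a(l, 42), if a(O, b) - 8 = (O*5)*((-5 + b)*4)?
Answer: 4900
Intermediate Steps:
l = 9 (l = (-3)² = 9)
a(O, b) = 8 + 5*O*(-20 + 4*b) (a(O, b) = 8 + (O*5)*((-5 + b)*4) = 8 + (5*O)*(-20 + 4*b) = 8 + 5*O*(-20 + 4*b))
-1768 + a(l, 42) = -1768 + (8 - 100*9 + 20*9*42) = -1768 + (8 - 900 + 7560) = -1768 + 6668 = 4900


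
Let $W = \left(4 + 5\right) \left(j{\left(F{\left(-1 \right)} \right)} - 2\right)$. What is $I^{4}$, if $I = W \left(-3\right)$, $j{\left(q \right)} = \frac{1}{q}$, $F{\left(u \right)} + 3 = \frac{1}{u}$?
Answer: $\frac{3486784401}{256} \approx 1.362 \cdot 10^{7}$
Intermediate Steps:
$F{\left(u \right)} = -3 + \frac{1}{u}$
$W = - \frac{81}{4}$ ($W = \left(4 + 5\right) \left(\frac{1}{-3 + \frac{1}{-1}} - 2\right) = 9 \left(\frac{1}{-3 - 1} - 2\right) = 9 \left(\frac{1}{-4} - 2\right) = 9 \left(- \frac{1}{4} - 2\right) = 9 \left(- \frac{9}{4}\right) = - \frac{81}{4} \approx -20.25$)
$I = \frac{243}{4}$ ($I = \left(- \frac{81}{4}\right) \left(-3\right) = \frac{243}{4} \approx 60.75$)
$I^{4} = \left(\frac{243}{4}\right)^{4} = \frac{3486784401}{256}$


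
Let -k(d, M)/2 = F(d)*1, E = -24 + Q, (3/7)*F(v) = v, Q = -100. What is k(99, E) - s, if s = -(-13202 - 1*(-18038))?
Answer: 4374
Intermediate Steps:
F(v) = 7*v/3
E = -124 (E = -24 - 100 = -124)
k(d, M) = -14*d/3 (k(d, M) = -2*7*d/3 = -14*d/3)
s = -4836 (s = -(-13202 + 18038) = -1*4836 = -4836)
k(99, E) - s = -14/3*99 - 1*(-4836) = -462 + 4836 = 4374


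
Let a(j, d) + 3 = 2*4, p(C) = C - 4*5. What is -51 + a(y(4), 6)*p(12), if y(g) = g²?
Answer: -91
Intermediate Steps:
p(C) = -20 + C (p(C) = C - 20 = -20 + C)
a(j, d) = 5 (a(j, d) = -3 + 2*4 = -3 + 8 = 5)
-51 + a(y(4), 6)*p(12) = -51 + 5*(-20 + 12) = -51 + 5*(-8) = -51 - 40 = -91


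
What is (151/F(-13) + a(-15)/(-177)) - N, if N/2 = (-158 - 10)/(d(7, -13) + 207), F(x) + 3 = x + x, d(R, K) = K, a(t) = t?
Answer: -562660/165967 ≈ -3.3902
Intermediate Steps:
F(x) = -3 + 2*x (F(x) = -3 + (x + x) = -3 + 2*x)
N = -168/97 (N = 2*((-158 - 10)/(-13 + 207)) = 2*(-168/194) = 2*(-168*1/194) = 2*(-84/97) = -168/97 ≈ -1.7320)
(151/F(-13) + a(-15)/(-177)) - N = (151/(-3 + 2*(-13)) - 15/(-177)) - 1*(-168/97) = (151/(-3 - 26) - 15*(-1/177)) + 168/97 = (151/(-29) + 5/59) + 168/97 = (151*(-1/29) + 5/59) + 168/97 = (-151/29 + 5/59) + 168/97 = -8764/1711 + 168/97 = -562660/165967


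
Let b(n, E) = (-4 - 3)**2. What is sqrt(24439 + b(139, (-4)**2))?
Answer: 2*sqrt(6122) ≈ 156.49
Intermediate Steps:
b(n, E) = 49 (b(n, E) = (-7)**2 = 49)
sqrt(24439 + b(139, (-4)**2)) = sqrt(24439 + 49) = sqrt(24488) = 2*sqrt(6122)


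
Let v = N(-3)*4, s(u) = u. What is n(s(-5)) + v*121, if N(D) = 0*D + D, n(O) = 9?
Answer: -1443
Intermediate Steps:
N(D) = D (N(D) = 0 + D = D)
v = -12 (v = -3*4 = -12)
n(s(-5)) + v*121 = 9 - 12*121 = 9 - 1452 = -1443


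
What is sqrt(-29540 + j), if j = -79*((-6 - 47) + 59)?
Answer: I*sqrt(30014) ≈ 173.25*I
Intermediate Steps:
j = -474 (j = -79*(-53 + 59) = -79*6 = -474)
sqrt(-29540 + j) = sqrt(-29540 - 474) = sqrt(-30014) = I*sqrt(30014)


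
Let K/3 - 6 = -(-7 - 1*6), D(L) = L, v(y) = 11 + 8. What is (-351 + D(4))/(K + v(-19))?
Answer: -347/76 ≈ -4.5658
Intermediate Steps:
v(y) = 19
K = 57 (K = 18 + 3*(-(-7 - 1*6)) = 18 + 3*(-(-7 - 6)) = 18 + 3*(-1*(-13)) = 18 + 3*13 = 18 + 39 = 57)
(-351 + D(4))/(K + v(-19)) = (-351 + 4)/(57 + 19) = -347/76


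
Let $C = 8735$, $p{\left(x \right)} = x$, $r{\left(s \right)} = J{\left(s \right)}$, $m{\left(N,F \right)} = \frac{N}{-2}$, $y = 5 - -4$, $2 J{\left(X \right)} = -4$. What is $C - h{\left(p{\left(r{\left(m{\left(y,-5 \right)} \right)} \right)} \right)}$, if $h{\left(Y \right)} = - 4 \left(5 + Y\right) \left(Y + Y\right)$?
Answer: $8687$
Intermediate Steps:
$J{\left(X \right)} = -2$ ($J{\left(X \right)} = \frac{1}{2} \left(-4\right) = -2$)
$y = 9$ ($y = 5 + 4 = 9$)
$m{\left(N,F \right)} = - \frac{N}{2}$ ($m{\left(N,F \right)} = N \left(- \frac{1}{2}\right) = - \frac{N}{2}$)
$r{\left(s \right)} = -2$
$h{\left(Y \right)} = 2 Y \left(-20 - 4 Y\right)$ ($h{\left(Y \right)} = \left(-20 - 4 Y\right) 2 Y = 2 Y \left(-20 - 4 Y\right)$)
$C - h{\left(p{\left(r{\left(m{\left(y,-5 \right)} \right)} \right)} \right)} = 8735 - \left(-8\right) \left(-2\right) \left(5 - 2\right) = 8735 - \left(-8\right) \left(-2\right) 3 = 8735 - 48 = 8687$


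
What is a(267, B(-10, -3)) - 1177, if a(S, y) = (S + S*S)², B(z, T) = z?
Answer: 5120259959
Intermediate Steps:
a(S, y) = (S + S²)²
a(267, B(-10, -3)) - 1177 = 267²*(1 + 267)² - 1177 = 71289*268² - 1177 = 71289*71824 - 1177 = 5120261136 - 1177 = 5120259959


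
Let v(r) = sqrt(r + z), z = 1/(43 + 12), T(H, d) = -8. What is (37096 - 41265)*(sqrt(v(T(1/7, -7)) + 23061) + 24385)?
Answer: -101661065 - 379*sqrt(69759525 + 55*I*sqrt(24145))/5 ≈ -1.0229e+8 - 38.781*I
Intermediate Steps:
z = 1/55 ≈ 0.018182
v(r) = sqrt(1/55 + r) (v(r) = sqrt(r + 1/55) = sqrt(1/55 + r))
(37096 - 41265)*(sqrt(v(T(1/7, -7)) + 23061) + 24385) = (37096 - 41265)*(sqrt(sqrt(55 + 3025*(-8))/55 + 23061) + 24385) = -4169*(sqrt(sqrt(55 - 24200)/55 + 23061) + 24385) = -4169*(sqrt(sqrt(-24145)/55 + 23061) + 24385) = -4169*(sqrt((I*sqrt(24145))/55 + 23061) + 24385) = -4169*(sqrt(I*sqrt(24145)/55 + 23061) + 24385) = -4169*(sqrt(23061 + I*sqrt(24145)/55) + 24385) = -4169*(24385 + sqrt(23061 + I*sqrt(24145)/55)) = -101661065 - 4169*sqrt(23061 + I*sqrt(24145)/55)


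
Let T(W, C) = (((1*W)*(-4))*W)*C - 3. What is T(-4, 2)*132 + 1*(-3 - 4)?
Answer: -17299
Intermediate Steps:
T(W, C) = -3 - 4*C*W² (T(W, C) = ((W*(-4))*W)*C - 3 = ((-4*W)*W)*C - 3 = (-4*W²)*C - 3 = -4*C*W² - 3 = -3 - 4*C*W²)
T(-4, 2)*132 + 1*(-3 - 4) = (-3 - 4*2*(-4)²)*132 + 1*(-3 - 4) = (-3 - 4*2*16)*132 + 1*(-7) = (-3 - 128)*132 - 7 = -131*132 - 7 = -17292 - 7 = -17299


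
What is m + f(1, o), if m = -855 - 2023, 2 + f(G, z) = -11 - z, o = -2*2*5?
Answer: -2871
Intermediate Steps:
o = -20 (o = -4*5 = -20)
f(G, z) = -13 - z (f(G, z) = -2 + (-11 - z) = -13 - z)
m = -2878
m + f(1, o) = -2878 + (-13 - 1*(-20)) = -2878 + (-13 + 20) = -2878 + 7 = -2871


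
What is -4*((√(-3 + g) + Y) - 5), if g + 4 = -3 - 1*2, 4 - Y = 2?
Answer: 12 - 8*I*√3 ≈ 12.0 - 13.856*I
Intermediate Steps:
Y = 2 (Y = 4 - 1*2 = 4 - 2 = 2)
g = -9 (g = -4 + (-3 - 1*2) = -4 + (-3 - 2) = -4 - 5 = -9)
-4*((√(-3 + g) + Y) - 5) = -4*((√(-3 - 9) + 2) - 5) = -4*((√(-12) + 2) - 5) = -4*((2*I*√3 + 2) - 5) = -4*((2 + 2*I*√3) - 5) = -4*(-3 + 2*I*√3) = 12 - 8*I*√3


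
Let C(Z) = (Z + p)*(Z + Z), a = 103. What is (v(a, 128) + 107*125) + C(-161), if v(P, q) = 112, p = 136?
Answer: 21537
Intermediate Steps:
C(Z) = 2*Z*(136 + Z) (C(Z) = (Z + 136)*(Z + Z) = (136 + Z)*(2*Z) = 2*Z*(136 + Z))
(v(a, 128) + 107*125) + C(-161) = (112 + 107*125) + 2*(-161)*(136 - 161) = (112 + 13375) + 2*(-161)*(-25) = 13487 + 8050 = 21537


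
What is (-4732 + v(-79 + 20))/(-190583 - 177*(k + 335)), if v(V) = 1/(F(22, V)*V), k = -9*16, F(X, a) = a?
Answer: 16472091/781101590 ≈ 0.021088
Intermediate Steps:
k = -144
v(V) = V**(-2) (v(V) = 1/(V*V) = V**(-2))
(-4732 + v(-79 + 20))/(-190583 - 177*(k + 335)) = (-4732 + (-79 + 20)**(-2))/(-190583 - 177*(-144 + 335)) = (-4732 + (-59)**(-2))/(-190583 - 177*191) = (-4732 + 1/3481)/(-190583 - 33807) = -16472091/3481/(-224390) = -16472091/3481*(-1/224390) = 16472091/781101590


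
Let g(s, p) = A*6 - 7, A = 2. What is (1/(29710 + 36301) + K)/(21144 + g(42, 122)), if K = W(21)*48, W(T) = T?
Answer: 66539089/1396066639 ≈ 0.047662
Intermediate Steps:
g(s, p) = 5 (g(s, p) = 2*6 - 7 = 12 - 7 = 5)
K = 1008 (K = 21*48 = 1008)
(1/(29710 + 36301) + K)/(21144 + g(42, 122)) = (1/(29710 + 36301) + 1008)/(21144 + 5) = (1/66011 + 1008)/21149 = (1/66011 + 1008)*(1/21149) = (66539089/66011)*(1/21149) = 66539089/1396066639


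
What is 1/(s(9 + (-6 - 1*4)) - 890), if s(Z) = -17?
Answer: -1/907 ≈ -0.0011025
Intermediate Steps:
1/(s(9 + (-6 - 1*4)) - 890) = 1/(-17 - 890) = 1/(-907) = -1/907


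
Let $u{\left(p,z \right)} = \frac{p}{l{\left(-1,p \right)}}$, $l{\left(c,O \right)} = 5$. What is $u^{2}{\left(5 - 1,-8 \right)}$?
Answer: $\frac{16}{25} \approx 0.64$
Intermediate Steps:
$u{\left(p,z \right)} = \frac{p}{5}$
$u^{2}{\left(5 - 1,-8 \right)} = \left(\frac{5 - 1}{5}\right)^{2} = \left(\frac{1}{5} \cdot 4\right)^{2} = \left(\frac{4}{5}\right)^{2} = \frac{16}{25}$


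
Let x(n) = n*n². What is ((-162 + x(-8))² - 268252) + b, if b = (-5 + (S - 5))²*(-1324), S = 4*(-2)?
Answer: -242952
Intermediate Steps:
S = -8
x(n) = n³
b = -428976 (b = (-5 + (-8 - 5))²*(-1324) = (-5 - 13)²*(-1324) = (-18)²*(-1324) = 324*(-1324) = -428976)
((-162 + x(-8))² - 268252) + b = ((-162 + (-8)³)² - 268252) - 428976 = ((-162 - 512)² - 268252) - 428976 = ((-674)² - 268252) - 428976 = (454276 - 268252) - 428976 = 186024 - 428976 = -242952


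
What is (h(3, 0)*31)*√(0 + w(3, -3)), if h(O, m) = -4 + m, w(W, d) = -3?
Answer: -124*I*√3 ≈ -214.77*I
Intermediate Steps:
(h(3, 0)*31)*√(0 + w(3, -3)) = ((-4 + 0)*31)*√(0 - 3) = (-4*31)*√(-3) = -124*I*√3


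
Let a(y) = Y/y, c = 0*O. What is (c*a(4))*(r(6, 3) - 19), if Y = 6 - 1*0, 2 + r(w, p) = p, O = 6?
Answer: 0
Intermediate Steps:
r(w, p) = -2 + p
Y = 6 (Y = 6 + 0 = 6)
c = 0 (c = 0*6 = 0)
a(y) = 6/y
(c*a(4))*(r(6, 3) - 19) = (0*(6/4))*((-2 + 3) - 19) = (0*(6*(¼)))*(1 - 19) = (0*(3/2))*(-18) = 0*(-18) = 0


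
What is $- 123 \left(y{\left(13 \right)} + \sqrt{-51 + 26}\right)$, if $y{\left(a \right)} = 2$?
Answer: $-246 - 615 i \approx -246.0 - 615.0 i$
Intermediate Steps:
$- 123 \left(y{\left(13 \right)} + \sqrt{-51 + 26}\right) = - 123 \left(2 + \sqrt{-51 + 26}\right) = - 123 \left(2 + \sqrt{-25}\right) = - 123 \left(2 + 5 i\right) = -246 - 615 i$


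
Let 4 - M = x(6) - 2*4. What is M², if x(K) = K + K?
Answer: 0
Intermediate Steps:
x(K) = 2*K
M = 0 (M = 4 - (2*6 - 2*4) = 4 - (12 - 8) = 4 - 1*4 = 4 - 4 = 0)
M² = 0² = 0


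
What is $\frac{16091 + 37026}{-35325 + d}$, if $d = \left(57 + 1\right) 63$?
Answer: $- \frac{53117}{31671} \approx -1.6771$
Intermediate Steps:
$d = 3654$ ($d = 58 \cdot 63 = 3654$)
$\frac{16091 + 37026}{-35325 + d} = \frac{16091 + 37026}{-35325 + 3654} = \frac{53117}{-31671} = 53117 \left(- \frac{1}{31671}\right) = - \frac{53117}{31671}$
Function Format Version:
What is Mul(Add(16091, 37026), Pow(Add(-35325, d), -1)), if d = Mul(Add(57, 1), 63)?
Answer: Rational(-53117, 31671) ≈ -1.6771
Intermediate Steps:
d = 3654 (d = Mul(58, 63) = 3654)
Mul(Add(16091, 37026), Pow(Add(-35325, d), -1)) = Mul(Add(16091, 37026), Pow(Add(-35325, 3654), -1)) = Mul(53117, Pow(-31671, -1)) = Mul(53117, Rational(-1, 31671)) = Rational(-53117, 31671)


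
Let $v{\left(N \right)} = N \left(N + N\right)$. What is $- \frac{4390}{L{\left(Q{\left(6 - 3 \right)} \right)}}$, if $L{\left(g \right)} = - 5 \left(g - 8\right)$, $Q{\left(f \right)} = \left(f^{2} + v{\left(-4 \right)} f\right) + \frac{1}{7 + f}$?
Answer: $\frac{8780}{971} \approx 9.0422$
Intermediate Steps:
$v{\left(N \right)} = 2 N^{2}$ ($v{\left(N \right)} = N 2 N = 2 N^{2}$)
$Q{\left(f \right)} = f^{2} + \frac{1}{7 + f} + 32 f$ ($Q{\left(f \right)} = \left(f^{2} + 2 \left(-4\right)^{2} f\right) + \frac{1}{7 + f} = \left(f^{2} + 2 \cdot 16 f\right) + \frac{1}{7 + f} = \left(f^{2} + 32 f\right) + \frac{1}{7 + f} = f^{2} + \frac{1}{7 + f} + 32 f$)
$L{\left(g \right)} = 40 - 5 g$ ($L{\left(g \right)} = - 5 \left(-8 + g\right) = 40 - 5 g$)
$- \frac{4390}{L{\left(Q{\left(6 - 3 \right)} \right)}} = - \frac{4390}{40 - 5 \frac{1 + \left(6 - 3\right)^{3} + 39 \left(6 - 3\right)^{2} + 224 \left(6 - 3\right)}{7 + \left(6 - 3\right)}} = - \frac{4390}{40 - 5 \frac{1 + 3^{3} + 39 \cdot 3^{2} + 224 \cdot 3}{7 + 3}} = - \frac{4390}{40 - 5 \frac{1 + 27 + 39 \cdot 9 + 672}{10}} = - \frac{4390}{40 - 5 \frac{1 + 27 + 351 + 672}{10}} = - \frac{4390}{40 - 5 \cdot \frac{1}{10} \cdot 1051} = - \frac{4390}{40 - \frac{1051}{2}} = - \frac{4390}{- \frac{971}{2}} = \left(-4390\right) \left(- \frac{2}{971}\right) = \frac{8780}{971}$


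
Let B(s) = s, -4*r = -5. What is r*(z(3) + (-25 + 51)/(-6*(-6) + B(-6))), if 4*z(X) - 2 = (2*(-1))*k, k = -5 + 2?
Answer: 43/12 ≈ 3.5833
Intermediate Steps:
r = 5/4 (r = -¼*(-5) = 5/4 ≈ 1.2500)
k = -3
z(X) = 2 (z(X) = ½ + ((2*(-1))*(-3))/4 = ½ + (-2*(-3))/4 = ½ + (¼)*6 = ½ + 3/2 = 2)
r*(z(3) + (-25 + 51)/(-6*(-6) + B(-6))) = 5*(2 + (-25 + 51)/(-6*(-6) - 6))/4 = 5*(2 + 26/(36 - 6))/4 = 5*(2 + 26/30)/4 = 5*(2 + 26*(1/30))/4 = 5*(2 + 13/15)/4 = (5/4)*(43/15) = 43/12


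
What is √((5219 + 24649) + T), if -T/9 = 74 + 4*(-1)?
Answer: √29238 ≈ 170.99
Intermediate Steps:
T = -630 (T = -9*(74 + 4*(-1)) = -9*(74 - 4) = -9*70 = -630)
√((5219 + 24649) + T) = √((5219 + 24649) - 630) = √(29868 - 630) = √29238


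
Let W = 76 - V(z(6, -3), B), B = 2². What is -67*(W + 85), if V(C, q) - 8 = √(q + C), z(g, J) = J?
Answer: -10184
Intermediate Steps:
B = 4
V(C, q) = 8 + √(C + q) (V(C, q) = 8 + √(q + C) = 8 + √(C + q))
W = 67 (W = 76 - (8 + √(-3 + 4)) = 76 - (8 + √1) = 76 - (8 + 1) = 76 - 1*9 = 76 - 9 = 67)
-67*(W + 85) = -67*(67 + 85) = -67*152 = -10184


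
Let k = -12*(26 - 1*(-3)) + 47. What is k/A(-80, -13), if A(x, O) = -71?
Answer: 301/71 ≈ 4.2394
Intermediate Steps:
k = -301 (k = -12*(26 + 3) + 47 = -12*29 + 47 = -348 + 47 = -301)
k/A(-80, -13) = -301/(-71) = -301*(-1/71) = 301/71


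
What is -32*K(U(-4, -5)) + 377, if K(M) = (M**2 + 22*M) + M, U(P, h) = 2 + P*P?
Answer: -23239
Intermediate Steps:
U(P, h) = 2 + P**2
K(M) = M**2 + 23*M
-32*K(U(-4, -5)) + 377 = -32*(2 + (-4)**2)*(23 + (2 + (-4)**2)) + 377 = -32*(2 + 16)*(23 + (2 + 16)) + 377 = -576*(23 + 18) + 377 = -576*41 + 377 = -32*738 + 377 = -23616 + 377 = -23239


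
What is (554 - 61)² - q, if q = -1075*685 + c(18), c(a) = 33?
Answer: 979391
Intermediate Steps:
q = -736342 (q = -1075*685 + 33 = -736375 + 33 = -736342)
(554 - 61)² - q = (554 - 61)² - 1*(-736342) = 493² + 736342 = 243049 + 736342 = 979391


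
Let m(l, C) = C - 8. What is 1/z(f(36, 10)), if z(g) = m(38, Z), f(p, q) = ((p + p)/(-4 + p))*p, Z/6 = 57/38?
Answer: 1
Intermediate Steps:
Z = 9 (Z = 6*(57/38) = 6*(57*(1/38)) = 6*(3/2) = 9)
f(p, q) = 2*p²/(-4 + p) (f(p, q) = ((2*p)/(-4 + p))*p = (2*p/(-4 + p))*p = 2*p²/(-4 + p))
m(l, C) = -8 + C
z(g) = 1 (z(g) = -8 + 9 = 1)
1/z(f(36, 10)) = 1/1 = 1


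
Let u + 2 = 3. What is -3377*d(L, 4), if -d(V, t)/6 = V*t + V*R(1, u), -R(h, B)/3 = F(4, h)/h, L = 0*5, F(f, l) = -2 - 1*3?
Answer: 0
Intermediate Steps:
F(f, l) = -5 (F(f, l) = -2 - 3 = -5)
u = 1 (u = -2 + 3 = 1)
L = 0
R(h, B) = 15/h (R(h, B) = -(-15)/h = 15/h)
d(V, t) = -90*V - 6*V*t (d(V, t) = -6*(V*t + V*(15/1)) = -6*(V*t + V*(15*1)) = -6*(V*t + V*15) = -6*(V*t + 15*V) = -6*(15*V + V*t) = -90*V - 6*V*t)
-3377*d(L, 4) = -(-20262)*0*(15 + 4) = -(-20262)*0*19 = -3377*0 = 0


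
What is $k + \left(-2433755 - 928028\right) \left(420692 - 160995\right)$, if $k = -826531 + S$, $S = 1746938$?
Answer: $-873044039344$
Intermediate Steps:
$k = 920407$ ($k = -826531 + 1746938 = 920407$)
$k + \left(-2433755 - 928028\right) \left(420692 - 160995\right) = 920407 + \left(-2433755 - 928028\right) \left(420692 - 160995\right) = 920407 - 873044959751 = -873044039344$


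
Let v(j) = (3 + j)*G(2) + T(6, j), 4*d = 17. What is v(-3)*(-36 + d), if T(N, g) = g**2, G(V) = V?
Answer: -1143/4 ≈ -285.75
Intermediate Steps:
d = 17/4 (d = (1/4)*17 = 17/4 ≈ 4.2500)
v(j) = 6 + j**2 + 2*j (v(j) = (3 + j)*2 + j**2 = (6 + 2*j) + j**2 = 6 + j**2 + 2*j)
v(-3)*(-36 + d) = (6 + (-3)**2 + 2*(-3))*(-36 + 17/4) = (6 + 9 - 6)*(-127/4) = 9*(-127/4) = -1143/4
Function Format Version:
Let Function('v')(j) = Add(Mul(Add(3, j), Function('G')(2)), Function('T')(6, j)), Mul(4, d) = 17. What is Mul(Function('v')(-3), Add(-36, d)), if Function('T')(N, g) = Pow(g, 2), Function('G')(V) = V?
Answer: Rational(-1143, 4) ≈ -285.75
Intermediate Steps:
d = Rational(17, 4) (d = Mul(Rational(1, 4), 17) = Rational(17, 4) ≈ 4.2500)
Function('v')(j) = Add(6, Pow(j, 2), Mul(2, j)) (Function('v')(j) = Add(Mul(Add(3, j), 2), Pow(j, 2)) = Add(Add(6, Mul(2, j)), Pow(j, 2)) = Add(6, Pow(j, 2), Mul(2, j)))
Mul(Function('v')(-3), Add(-36, d)) = Mul(Add(6, Pow(-3, 2), Mul(2, -3)), Add(-36, Rational(17, 4))) = Mul(Add(6, 9, -6), Rational(-127, 4)) = Mul(9, Rational(-127, 4)) = Rational(-1143, 4)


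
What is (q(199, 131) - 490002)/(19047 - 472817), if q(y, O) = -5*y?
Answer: 490997/453770 ≈ 1.0820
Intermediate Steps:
(q(199, 131) - 490002)/(19047 - 472817) = (-5*199 - 490002)/(19047 - 472817) = (-995 - 490002)/(-453770) = -490997*(-1/453770) = 490997/453770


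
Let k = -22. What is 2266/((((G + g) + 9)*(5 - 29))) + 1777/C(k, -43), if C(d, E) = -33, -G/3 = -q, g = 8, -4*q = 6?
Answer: -33771/550 ≈ -61.402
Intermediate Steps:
q = -3/2 (q = -¼*6 = -3/2 ≈ -1.5000)
G = -9/2 (G = -(-3)*(-3)/2 = -3*3/2 = -9/2 ≈ -4.5000)
2266/((((G + g) + 9)*(5 - 29))) + 1777/C(k, -43) = 2266/((((-9/2 + 8) + 9)*(5 - 29))) + 1777/(-33) = 2266/(((7/2 + 9)*(-24))) + 1777*(-1/33) = 2266/(((25/2)*(-24))) - 1777/33 = 2266/(-300) - 1777/33 = 2266*(-1/300) - 1777/33 = -1133/150 - 1777/33 = -33771/550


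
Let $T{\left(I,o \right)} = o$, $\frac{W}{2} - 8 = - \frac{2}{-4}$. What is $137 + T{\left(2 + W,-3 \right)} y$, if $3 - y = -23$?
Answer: $59$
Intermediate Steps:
$W = 17$ ($W = 16 + 2 \left(- \frac{2}{-4}\right) = 16 + 2 \left(\left(-2\right) \left(- \frac{1}{4}\right)\right) = 16 + 2 \cdot \frac{1}{2} = 16 + 1 = 17$)
$y = 26$ ($y = 3 - -23 = 3 + 23 = 26$)
$137 + T{\left(2 + W,-3 \right)} y = 137 - 78 = 59$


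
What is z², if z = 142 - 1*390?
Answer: 61504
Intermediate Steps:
z = -248 (z = 142 - 390 = -248)
z² = (-248)² = 61504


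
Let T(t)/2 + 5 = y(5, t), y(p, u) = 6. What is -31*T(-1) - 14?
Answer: -76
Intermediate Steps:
T(t) = 2 (T(t) = -10 + 2*6 = -10 + 12 = 2)
-31*T(-1) - 14 = -31*2 - 14 = -62 - 14 = -76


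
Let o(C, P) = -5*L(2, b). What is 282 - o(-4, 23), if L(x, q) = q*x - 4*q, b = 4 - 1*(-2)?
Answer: 222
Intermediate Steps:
b = 6 (b = 4 + 2 = 6)
L(x, q) = -4*q + q*x
o(C, P) = 60 (o(C, P) = -30*(-4 + 2) = -30*(-2) = -5*(-12) = 60)
282 - o(-4, 23) = 282 - 1*60 = 282 - 60 = 222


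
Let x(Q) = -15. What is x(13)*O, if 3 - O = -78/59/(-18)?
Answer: -2590/59 ≈ -43.898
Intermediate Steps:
O = 518/177 (O = 3 - (-78/59)/(-18) = 3 - (-78*1/59)*(-1)/18 = 3 - (-78)*(-1)/(59*18) = 3 - 1*13/177 = 3 - 13/177 = 518/177 ≈ 2.9266)
x(13)*O = -15*518/177 = -2590/59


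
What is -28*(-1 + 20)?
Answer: -532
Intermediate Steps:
-28*(-1 + 20) = -28*19 = -532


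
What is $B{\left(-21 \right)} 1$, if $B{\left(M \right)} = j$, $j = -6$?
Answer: $-6$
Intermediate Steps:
$B{\left(M \right)} = -6$
$B{\left(-21 \right)} 1 = \left(-6\right) 1 = -6$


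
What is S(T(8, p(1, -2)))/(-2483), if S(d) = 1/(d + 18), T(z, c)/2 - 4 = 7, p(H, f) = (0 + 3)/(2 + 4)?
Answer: -1/99320 ≈ -1.0068e-5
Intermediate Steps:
p(H, f) = ½ (p(H, f) = 3/6 = 3*(⅙) = ½)
T(z, c) = 22 (T(z, c) = 8 + 2*7 = 8 + 14 = 22)
S(d) = 1/(18 + d)
S(T(8, p(1, -2)))/(-2483) = 1/((18 + 22)*(-2483)) = -1/2483/40 = (1/40)*(-1/2483) = -1/99320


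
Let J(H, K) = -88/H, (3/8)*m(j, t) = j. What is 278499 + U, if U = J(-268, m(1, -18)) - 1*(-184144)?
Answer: 30997103/67 ≈ 4.6264e+5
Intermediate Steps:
m(j, t) = 8*j/3
U = 12337670/67 (U = -88/(-268) - 1*(-184144) = -88*(-1/268) + 184144 = 22/67 + 184144 = 12337670/67 ≈ 1.8414e+5)
278499 + U = 278499 + 12337670/67 = 30997103/67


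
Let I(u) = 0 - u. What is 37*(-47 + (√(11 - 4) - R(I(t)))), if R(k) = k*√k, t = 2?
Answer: -1739 + 37*√7 + 74*I*√2 ≈ -1641.1 + 104.65*I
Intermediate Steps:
I(u) = -u
R(k) = k^(3/2)
37*(-47 + (√(11 - 4) - R(I(t)))) = 37*(-47 + (√(11 - 4) - (-1*2)^(3/2))) = 37*(-47 + (√7 - (-2)^(3/2))) = 37*(-47 + (√7 - (-2)*I*√2)) = 37*(-47 + (√7 + 2*I*√2)) = 37*(-47 + √7 + 2*I*√2) = -1739 + 37*√7 + 74*I*√2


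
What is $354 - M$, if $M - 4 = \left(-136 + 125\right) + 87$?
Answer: $274$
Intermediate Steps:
$M = 80$ ($M = 4 + \left(\left(-136 + 125\right) + 87\right) = 4 + \left(-11 + 87\right) = 4 + 76 = 80$)
$354 - M = 354 - 80 = 274$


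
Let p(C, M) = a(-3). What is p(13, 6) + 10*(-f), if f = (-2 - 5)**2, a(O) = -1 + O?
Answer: -494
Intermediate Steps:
f = 49 (f = (-7)**2 = 49)
p(C, M) = -4 (p(C, M) = -1 - 3 = -4)
p(13, 6) + 10*(-f) = -4 + 10*(-1*49) = -4 + 10*(-49) = -4 - 490 = -494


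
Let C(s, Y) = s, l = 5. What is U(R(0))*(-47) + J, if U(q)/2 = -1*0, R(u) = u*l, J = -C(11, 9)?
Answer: -11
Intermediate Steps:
J = -11 (J = -1*11 = -11)
R(u) = 5*u (R(u) = u*5 = 5*u)
U(q) = 0 (U(q) = 2*(-1*0) = 2*0 = 0)
U(R(0))*(-47) + J = 0*(-47) - 11 = 0 - 11 = -11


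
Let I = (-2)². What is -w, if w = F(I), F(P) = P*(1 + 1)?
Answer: -8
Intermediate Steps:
I = 4
F(P) = 2*P (F(P) = P*2 = 2*P)
w = 8 (w = 2*4 = 8)
-w = -1*8 = -8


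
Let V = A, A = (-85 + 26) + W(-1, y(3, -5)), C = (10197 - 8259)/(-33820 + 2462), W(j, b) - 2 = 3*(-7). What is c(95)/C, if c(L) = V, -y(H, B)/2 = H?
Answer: 407654/323 ≈ 1262.1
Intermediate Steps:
y(H, B) = -2*H
W(j, b) = -19 (W(j, b) = 2 + 3*(-7) = 2 - 21 = -19)
C = -969/15679 (C = 1938/(-31358) = 1938*(-1/31358) = -969/15679 ≈ -0.061802)
A = -78 (A = (-85 + 26) - 19 = -59 - 19 = -78)
V = -78
c(L) = -78
c(95)/C = -78/(-969/15679) = -78*(-15679/969) = 407654/323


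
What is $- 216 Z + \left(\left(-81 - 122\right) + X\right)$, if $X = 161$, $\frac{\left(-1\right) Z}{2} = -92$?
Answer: $-39786$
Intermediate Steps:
$Z = 184$ ($Z = \left(-2\right) \left(-92\right) = 184$)
$- 216 Z + \left(\left(-81 - 122\right) + X\right) = \left(-216\right) 184 + \left(\left(-81 - 122\right) + 161\right) = -39744 + \left(-203 + 161\right) = -39744 - 42 = -39786$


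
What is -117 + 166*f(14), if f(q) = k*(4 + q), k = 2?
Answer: 5859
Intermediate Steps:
f(q) = 8 + 2*q (f(q) = 2*(4 + q) = 8 + 2*q)
-117 + 166*f(14) = -117 + 166*(8 + 2*14) = -117 + 166*(8 + 28) = -117 + 166*36 = -117 + 5976 = 5859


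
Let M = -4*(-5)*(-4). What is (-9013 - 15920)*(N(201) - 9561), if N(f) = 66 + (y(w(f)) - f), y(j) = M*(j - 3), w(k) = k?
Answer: 636689088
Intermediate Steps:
M = -80 (M = 20*(-4) = -80)
y(j) = 240 - 80*j (y(j) = -80*(j - 3) = -80*(-3 + j) = 240 - 80*j)
N(f) = 306 - 81*f (N(f) = 66 + ((240 - 80*f) - f) = 66 + (240 - 81*f) = 306 - 81*f)
(-9013 - 15920)*(N(201) - 9561) = (-9013 - 15920)*((306 - 81*201) - 9561) = -24933*((306 - 16281) - 9561) = -24933*(-15975 - 9561) = -24933*(-25536) = 636689088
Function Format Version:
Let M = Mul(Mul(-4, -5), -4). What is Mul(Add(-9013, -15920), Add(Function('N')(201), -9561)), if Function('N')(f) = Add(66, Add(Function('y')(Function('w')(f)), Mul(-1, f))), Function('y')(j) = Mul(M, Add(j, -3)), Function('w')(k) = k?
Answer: 636689088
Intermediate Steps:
M = -80 (M = Mul(20, -4) = -80)
Function('y')(j) = Add(240, Mul(-80, j)) (Function('y')(j) = Mul(-80, Add(j, -3)) = Mul(-80, Add(-3, j)) = Add(240, Mul(-80, j)))
Function('N')(f) = Add(306, Mul(-81, f)) (Function('N')(f) = Add(66, Add(Add(240, Mul(-80, f)), Mul(-1, f))) = Add(66, Add(240, Mul(-81, f))) = Add(306, Mul(-81, f)))
Mul(Add(-9013, -15920), Add(Function('N')(201), -9561)) = Mul(Add(-9013, -15920), Add(Add(306, Mul(-81, 201)), -9561)) = Mul(-24933, Add(Add(306, -16281), -9561)) = Mul(-24933, Add(-15975, -9561)) = Mul(-24933, -25536) = 636689088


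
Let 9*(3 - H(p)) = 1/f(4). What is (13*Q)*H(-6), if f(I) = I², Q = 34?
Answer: 95251/72 ≈ 1322.9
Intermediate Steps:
H(p) = 431/144 (H(p) = 3 - 1/(9*(4²)) = 3 - ⅑/16 = 3 - ⅑*1/16 = 3 - 1/144 = 431/144)
(13*Q)*H(-6) = (13*34)*(431/144) = 442*(431/144) = 95251/72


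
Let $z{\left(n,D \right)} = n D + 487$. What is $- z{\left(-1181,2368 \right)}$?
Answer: $2796121$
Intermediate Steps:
$z{\left(n,D \right)} = 487 + D n$ ($z{\left(n,D \right)} = D n + 487 = 487 + D n$)
$- z{\left(-1181,2368 \right)} = - (487 + 2368 \left(-1181\right)) = - (487 - 2796608) = \left(-1\right) \left(-2796121\right) = 2796121$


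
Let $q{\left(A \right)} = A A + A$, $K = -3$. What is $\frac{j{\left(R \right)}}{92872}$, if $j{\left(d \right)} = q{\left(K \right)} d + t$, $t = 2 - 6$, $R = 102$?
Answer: $\frac{4}{611} \approx 0.0065466$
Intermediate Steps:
$q{\left(A \right)} = A + A^{2}$ ($q{\left(A \right)} = A^{2} + A = A + A^{2}$)
$t = -4$ ($t = 2 - 6 = -4$)
$j{\left(d \right)} = -4 + 6 d$ ($j{\left(d \right)} = - 3 \left(1 - 3\right) d - 4 = \left(-3\right) \left(-2\right) d - 4 = 6 d - 4 = -4 + 6 d$)
$\frac{j{\left(R \right)}}{92872} = \frac{-4 + 6 \cdot 102}{92872} = \left(-4 + 612\right) \frac{1}{92872} = 608 \cdot \frac{1}{92872} = \frac{4}{611}$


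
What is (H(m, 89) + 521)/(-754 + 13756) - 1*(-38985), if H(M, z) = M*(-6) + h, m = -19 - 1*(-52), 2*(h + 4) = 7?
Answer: 337922195/8668 ≈ 38985.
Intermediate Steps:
h = -1/2 (h = -4 + (1/2)*7 = -4 + 7/2 = -1/2 ≈ -0.50000)
m = 33 (m = -19 + 52 = 33)
H(M, z) = -1/2 - 6*M (H(M, z) = M*(-6) - 1/2 = -6*M - 1/2 = -1/2 - 6*M)
(H(m, 89) + 521)/(-754 + 13756) - 1*(-38985) = ((-1/2 - 6*33) + 521)/(-754 + 13756) - 1*(-38985) = ((-1/2 - 198) + 521)/13002 + 38985 = (-397/2 + 521)*(1/13002) + 38985 = (645/2)*(1/13002) + 38985 = 215/8668 + 38985 = 337922195/8668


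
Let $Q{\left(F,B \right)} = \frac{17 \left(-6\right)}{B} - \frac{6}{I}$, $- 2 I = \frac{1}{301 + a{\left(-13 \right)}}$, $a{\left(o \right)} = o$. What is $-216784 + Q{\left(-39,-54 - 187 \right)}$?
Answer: $- \frac{51411946}{241} \approx -2.1333 \cdot 10^{5}$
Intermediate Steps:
$I = - \frac{1}{576}$ ($I = - \frac{1}{2 \left(301 - 13\right)} = - \frac{1}{2 \cdot 288} = \left(- \frac{1}{2}\right) \frac{1}{288} = - \frac{1}{576} \approx -0.0017361$)
$Q{\left(F,B \right)} = 3456 - \frac{102}{B}$ ($Q{\left(F,B \right)} = \frac{17 \left(-6\right)}{B} - \frac{6}{- \frac{1}{576}} = - \frac{102}{B} - -3456 = - \frac{102}{B} + 3456 = 3456 - \frac{102}{B}$)
$-216784 + Q{\left(-39,-54 - 187 \right)} = -216784 + \left(3456 - \frac{102}{-54 - 187}\right) = -216784 + \left(3456 - \frac{102}{-241}\right) = -216784 + \left(3456 - - \frac{102}{241}\right) = -216784 + \left(3456 + \frac{102}{241}\right) = -216784 + \frac{832998}{241} = - \frac{51411946}{241}$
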